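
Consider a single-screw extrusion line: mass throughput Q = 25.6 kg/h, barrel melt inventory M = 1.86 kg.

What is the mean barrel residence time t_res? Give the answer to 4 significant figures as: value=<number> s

value=261.6 s

Convert throughput: Q = 25.6 kg/h = 25.6/3600 = 0.00711111 kg/s
Mean residence time: t_res = M/Q_s = 1.86 kg / 0.00711111 kg/s = 261.562 s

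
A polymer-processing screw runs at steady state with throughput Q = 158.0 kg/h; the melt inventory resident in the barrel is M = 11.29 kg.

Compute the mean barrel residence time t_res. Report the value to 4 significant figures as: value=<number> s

Throughput in SI: Q_s = 158.0 kg/h ÷ 3600 s/h = 0.0438889 kg/s
t_res = M / Q_s = 11.29 / 0.0438889 = 257.241 s

value=257.2 s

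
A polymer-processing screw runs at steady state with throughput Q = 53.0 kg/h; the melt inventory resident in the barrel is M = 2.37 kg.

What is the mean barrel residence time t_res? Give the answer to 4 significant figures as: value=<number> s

value=161.0 s

Throughput in SI: Q_s = 53.0 kg/h ÷ 3600 s/h = 0.0147222 kg/s
t_res = M / Q_s = 2.37 / 0.0147222 = 160.981 s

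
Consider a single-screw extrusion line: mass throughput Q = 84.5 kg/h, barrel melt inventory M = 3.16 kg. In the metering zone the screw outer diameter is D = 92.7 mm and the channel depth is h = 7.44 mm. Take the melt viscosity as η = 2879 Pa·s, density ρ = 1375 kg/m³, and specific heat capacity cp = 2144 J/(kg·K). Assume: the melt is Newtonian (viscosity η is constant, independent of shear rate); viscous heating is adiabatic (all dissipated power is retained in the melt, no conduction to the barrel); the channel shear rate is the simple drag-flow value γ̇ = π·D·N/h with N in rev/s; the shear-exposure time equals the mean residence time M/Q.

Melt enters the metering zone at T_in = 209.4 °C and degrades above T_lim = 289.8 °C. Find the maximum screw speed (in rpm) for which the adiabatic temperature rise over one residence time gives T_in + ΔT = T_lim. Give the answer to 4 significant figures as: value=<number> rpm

Convert throughput: Q = 84.5 kg/h = 84.5/3600 = 0.0234722 kg/s
t_res = M / Q_s = 3.16 / 0.0234722 = 134.627 s
Geometry in SI: D = 92.7 mm → 0.0927 m, h = 7.44 mm → 0.00744 m
Allowable rise: ΔT_a = T_lim − T_in = 289.8 − 209.4 = 80.4 K
γ̇_max² = ΔT_a·ρ·cp/(η·t_res) = 80.4·1375·2144/(2879·134.627) = 611.518 s⁻²
γ̇_max = sqrt(611.518) = 24.7289 s⁻¹
N_max = γ̇_max h / (πD) = 24.7289·0.00744/(π·0.0927) = 0.631754 rev/s → ×60 = 37.9052 rpm

value=37.91 rpm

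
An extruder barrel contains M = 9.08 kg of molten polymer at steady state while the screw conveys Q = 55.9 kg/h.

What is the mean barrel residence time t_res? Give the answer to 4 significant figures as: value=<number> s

value=584.8 s

Throughput in SI: Q_s = 55.9 kg/h ÷ 3600 s/h = 0.0155278 kg/s
t_res = M / Q_s = 9.08 / 0.0155278 = 584.758 s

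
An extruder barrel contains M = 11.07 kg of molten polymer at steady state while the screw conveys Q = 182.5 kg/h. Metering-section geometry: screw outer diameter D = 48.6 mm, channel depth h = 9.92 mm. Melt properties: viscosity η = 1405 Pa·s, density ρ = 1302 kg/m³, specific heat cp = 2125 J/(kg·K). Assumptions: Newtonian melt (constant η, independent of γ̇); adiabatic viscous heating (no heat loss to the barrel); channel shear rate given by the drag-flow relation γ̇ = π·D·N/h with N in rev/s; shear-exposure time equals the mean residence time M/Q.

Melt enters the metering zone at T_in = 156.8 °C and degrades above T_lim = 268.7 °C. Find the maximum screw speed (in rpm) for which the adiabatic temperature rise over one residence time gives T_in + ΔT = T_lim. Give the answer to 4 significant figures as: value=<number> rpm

Convert throughput: Q = 182.5 kg/h = 182.5/3600 = 0.0506944 kg/s
t_res = M / Q_s = 11.07 ÷ 0.0506944 = 218.367 s
D = 48.6 mm = 0.0486 m;  h = 9.92 mm = 0.00992 m
ΔT_a = T_lim − T_in = 268.7 °C − 156.8 °C = 111.9 K
γ̇_max² = ΔT_a·ρ·cp / (η·t_res) = [111.9 × 1302 × 2125] / [1405 × 218.367] = 1009.11 s⁻²
γ̇_max = sqrt(1009.11) = 31.7664 s⁻¹
Solve γ̇ = πDN/h for N: N_max = γ̇_max·h/(π·D) = 31.7664 × 0.00992 / (π × 0.0486) = 2.06392 rev/s = 123.835 rpm

value=123.8 rpm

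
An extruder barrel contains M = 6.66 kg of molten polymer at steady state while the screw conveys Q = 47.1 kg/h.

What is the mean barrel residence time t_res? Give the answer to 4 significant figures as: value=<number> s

Q_s = Q / 3600 = 47.1 / 3600 = 0.0130833 kg/s
t_res = M / Q_s = 6.66 / 0.0130833 = 509.045 s

value=509.0 s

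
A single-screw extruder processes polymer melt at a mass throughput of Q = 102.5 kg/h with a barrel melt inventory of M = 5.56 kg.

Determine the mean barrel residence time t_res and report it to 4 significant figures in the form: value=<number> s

value=195.3 s

Q_s = Q / 3600 = 102.5 / 3600 = 0.0284722 kg/s
Mean residence time: t_res = M/Q_s = 5.56 kg / 0.0284722 kg/s = 195.278 s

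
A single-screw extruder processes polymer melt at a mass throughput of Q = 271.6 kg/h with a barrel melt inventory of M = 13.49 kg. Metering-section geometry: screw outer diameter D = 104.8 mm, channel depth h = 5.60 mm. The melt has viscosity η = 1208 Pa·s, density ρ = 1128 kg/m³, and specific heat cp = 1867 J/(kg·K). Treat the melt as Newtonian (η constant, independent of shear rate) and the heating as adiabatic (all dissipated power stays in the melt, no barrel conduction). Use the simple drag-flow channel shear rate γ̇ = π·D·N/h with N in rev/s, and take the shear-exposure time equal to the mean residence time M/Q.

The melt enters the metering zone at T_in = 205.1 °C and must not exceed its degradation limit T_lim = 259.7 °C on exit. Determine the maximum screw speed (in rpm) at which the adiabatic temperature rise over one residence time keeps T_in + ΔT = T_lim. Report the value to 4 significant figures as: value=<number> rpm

Q_s = Q / 3600 = 271.6 / 3600 = 0.0754444 kg/s
Mean residence time: t_res = M/Q_s = 13.49 kg / 0.0754444 kg/s = 178.807 s
Convert to metres: D = 0.1048 m, h = 0.0056 m
ΔT_a = T_lim − T_in = 259.7 − 205.1 = 54.6 K
γ̇_max² = ΔT_a·ρ·cp/(η·t_res) = 54.6·1128·1867/(1208·178.807) = 532.347 s⁻²
γ̇_max = sqrt(532.347) = 23.0726 s⁻¹
N_max = γ̇_max·h / (π·D) = 23.0726 · 0.0056 / (π · 0.1048) = 0.392441 rev/s = 23.5464 rpm

value=23.55 rpm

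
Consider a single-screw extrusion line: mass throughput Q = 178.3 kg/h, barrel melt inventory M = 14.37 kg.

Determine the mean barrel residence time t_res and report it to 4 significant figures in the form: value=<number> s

Throughput in SI: Q_s = 178.3 kg/h ÷ 3600 s/h = 0.0495278 kg/s
Mean residence time: t_res = M/Q_s = 14.37 kg / 0.0495278 kg/s = 290.14 s

value=290.1 s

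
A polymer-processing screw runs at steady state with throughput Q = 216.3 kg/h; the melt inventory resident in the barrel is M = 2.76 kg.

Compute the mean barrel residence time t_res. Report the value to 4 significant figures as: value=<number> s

Q_s = Q / 3600 = 216.3 / 3600 = 0.0600833 kg/s
t_res = M / Q_s = 2.76 ÷ 0.0600833 = 45.9362 s

value=45.94 s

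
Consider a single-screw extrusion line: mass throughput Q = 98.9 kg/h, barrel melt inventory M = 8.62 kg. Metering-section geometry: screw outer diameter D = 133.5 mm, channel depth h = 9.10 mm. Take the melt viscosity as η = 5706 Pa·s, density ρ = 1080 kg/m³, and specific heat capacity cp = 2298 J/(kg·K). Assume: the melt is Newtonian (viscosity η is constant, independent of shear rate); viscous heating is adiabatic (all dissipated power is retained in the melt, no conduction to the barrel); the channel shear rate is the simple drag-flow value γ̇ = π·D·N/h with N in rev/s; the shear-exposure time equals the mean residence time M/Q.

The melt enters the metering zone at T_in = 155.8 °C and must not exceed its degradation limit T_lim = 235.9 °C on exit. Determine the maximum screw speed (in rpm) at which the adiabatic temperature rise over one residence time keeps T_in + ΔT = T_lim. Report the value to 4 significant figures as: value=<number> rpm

Throughput in SI: Q_s = 98.9 kg/h ÷ 3600 s/h = 0.0274722 kg/s
Mean residence time: t_res = M/Q_s = 8.62 kg / 0.0274722 kg/s = 313.771 s
D = 133.5 mm = 0.1335 m;  h = 9.10 mm = 0.0091 m
Allowable rise: ΔT_a = T_lim − T_in = 235.9 − 155.8 = 80.1 K
γ̇_max² = ΔT_a·ρ·cp/(η·t_res) = 80.1·1080·2298/(5706·313.771) = 111.035 s⁻²
Take the square root: γ̇_max = √(111.035) = 10.5373 s⁻¹
N_max = γ̇_max·h / (π·D) = 10.5373 · 0.0091 / (π · 0.1335) = 0.228634 rev/s = 13.718 rpm

value=13.72 rpm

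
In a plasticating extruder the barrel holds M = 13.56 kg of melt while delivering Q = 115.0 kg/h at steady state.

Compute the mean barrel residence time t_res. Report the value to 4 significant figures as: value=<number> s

value=424.5 s

Q_s = Q / 3600 = 115.0 / 3600 = 0.0319444 kg/s
Mean residence time: t_res = M/Q_s = 13.56 kg / 0.0319444 kg/s = 424.487 s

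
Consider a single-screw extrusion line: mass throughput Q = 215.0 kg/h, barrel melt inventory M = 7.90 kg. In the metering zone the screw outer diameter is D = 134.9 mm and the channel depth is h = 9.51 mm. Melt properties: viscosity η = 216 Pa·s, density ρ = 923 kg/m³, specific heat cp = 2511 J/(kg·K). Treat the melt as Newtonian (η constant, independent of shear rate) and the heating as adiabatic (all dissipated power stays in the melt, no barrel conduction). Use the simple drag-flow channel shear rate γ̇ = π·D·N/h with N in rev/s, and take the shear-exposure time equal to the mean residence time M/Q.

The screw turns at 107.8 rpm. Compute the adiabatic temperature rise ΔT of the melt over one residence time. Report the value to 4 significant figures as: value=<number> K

Convert throughput: Q = 215.0 kg/h = 215.0/3600 = 0.0597222 kg/s
Mean residence time: t_res = M/Q_s = 7.90 kg / 0.0597222 kg/s = 132.279 s
D = 134.9 mm = 0.1349 m;  h = 9.51 mm = 0.00951 m;  N = 107.8 rpm / 60 = 1.79667 rev/s
γ̇ = π D N / h = (π)(0.1349)(1.79667) / 0.00951 = 80.0661 s⁻¹
ΔT = η·γ̇²·t_res / (ρ·cp) = 216 · (80.0661)² · 132.279 / (923 · 2511) = 79.0304 K

value=79.03 K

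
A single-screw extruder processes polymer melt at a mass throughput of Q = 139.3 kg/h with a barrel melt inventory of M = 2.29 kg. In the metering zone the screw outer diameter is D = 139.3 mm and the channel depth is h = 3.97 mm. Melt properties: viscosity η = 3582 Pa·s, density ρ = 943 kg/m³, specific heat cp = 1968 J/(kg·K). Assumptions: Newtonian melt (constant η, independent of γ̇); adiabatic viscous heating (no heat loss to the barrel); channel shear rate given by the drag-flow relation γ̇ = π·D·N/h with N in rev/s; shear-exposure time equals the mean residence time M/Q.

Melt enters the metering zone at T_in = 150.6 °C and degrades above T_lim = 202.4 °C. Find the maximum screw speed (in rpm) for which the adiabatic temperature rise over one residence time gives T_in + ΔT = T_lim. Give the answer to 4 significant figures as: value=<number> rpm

value=11.59 rpm

Q_s = Q / 3600 = 139.3 / 3600 = 0.0386944 kg/s
Mean residence time: t_res = M/Q_s = 2.29 kg / 0.0386944 kg/s = 59.1816 s
Geometry in SI: D = 139.3 mm → 0.1393 m, h = 3.97 mm → 0.00397 m
ΔT_a = T_lim − T_in = 202.4 − 150.6 = 51.8 K
Invert ΔT = ηγ̇²t_res/(ρcp) for γ̇: γ̇_max² = ΔT_a ρ cp / (η t_res) = 51.8·943·1968 / (3582·59.1816) = 453.476 s⁻²
γ̇_max = √453.476 = 21.295 s⁻¹
N_max = γ̇_max·h / (π·D) = 21.295 · 0.00397 / (π · 0.1393) = 0.193182 rev/s = 11.5909 rpm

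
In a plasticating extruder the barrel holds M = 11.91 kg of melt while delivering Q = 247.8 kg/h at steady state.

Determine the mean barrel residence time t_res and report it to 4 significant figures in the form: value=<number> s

value=173.0 s

Throughput in SI: Q_s = 247.8 kg/h ÷ 3600 s/h = 0.0688333 kg/s
Mean residence time: t_res = M/Q_s = 11.91 kg / 0.0688333 kg/s = 173.027 s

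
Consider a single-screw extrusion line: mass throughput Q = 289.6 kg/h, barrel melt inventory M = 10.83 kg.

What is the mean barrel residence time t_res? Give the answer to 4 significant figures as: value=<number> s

Q_s = Q / 3600 = 289.6 / 3600 = 0.0804444 kg/s
t_res = M / Q_s = 10.83 ÷ 0.0804444 = 134.627 s

value=134.6 s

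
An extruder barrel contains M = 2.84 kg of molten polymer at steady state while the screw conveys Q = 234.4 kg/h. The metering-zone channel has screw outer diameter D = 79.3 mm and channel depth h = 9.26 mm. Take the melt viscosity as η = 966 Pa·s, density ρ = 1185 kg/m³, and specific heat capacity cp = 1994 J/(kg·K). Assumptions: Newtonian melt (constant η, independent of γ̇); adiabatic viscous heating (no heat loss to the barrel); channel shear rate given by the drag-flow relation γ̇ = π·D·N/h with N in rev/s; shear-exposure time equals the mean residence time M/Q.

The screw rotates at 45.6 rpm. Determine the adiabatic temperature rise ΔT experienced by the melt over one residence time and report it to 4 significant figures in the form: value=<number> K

value=7.455 K

Q_s = Q / 3600 = 234.4 / 3600 = 0.0651111 kg/s
Mean residence time: t_res = M/Q_s = 2.84 kg / 0.0651111 kg/s = 43.6177 s
Convert to SI: D = 0.0793 m, h = 0.00926 m, N = 45.6/60 = 0.76 rev/s
γ̇ = π·D·N / h = π · 0.0793 · 0.76 / 0.00926 = 20.4468 s⁻¹
ΔT = η·γ̇²·t_res / (ρ·cp) = 966 · (20.4468)² · 43.6177 / (1185 · 1994) = 7.45501 K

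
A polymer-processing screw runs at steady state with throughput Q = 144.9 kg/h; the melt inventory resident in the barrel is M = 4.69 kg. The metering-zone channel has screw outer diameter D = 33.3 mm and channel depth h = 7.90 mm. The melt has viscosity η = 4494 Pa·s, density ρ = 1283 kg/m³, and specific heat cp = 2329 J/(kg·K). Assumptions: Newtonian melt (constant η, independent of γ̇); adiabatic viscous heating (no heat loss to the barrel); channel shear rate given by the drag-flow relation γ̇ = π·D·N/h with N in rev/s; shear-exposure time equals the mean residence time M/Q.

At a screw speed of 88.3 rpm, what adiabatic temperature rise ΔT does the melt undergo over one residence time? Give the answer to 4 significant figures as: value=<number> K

value=66.56 K

Convert throughput: Q = 144.9 kg/h = 144.9/3600 = 0.04025 kg/s
Mean residence time: t_res = M/Q_s = 4.69 kg / 0.04025 kg/s = 116.522 s
Convert to SI: D = 0.0333 m, h = 0.0079 m, N = 88.3/60 = 1.47167 rev/s
Shear rate: γ̇ = πDN/h = π·0.0333·1.47167/0.0079 = 19.4884 s⁻¹
ΔT = η·γ̇²·t_res/(ρ·cp) = [4494 × 19.4884² × 116.522] / [1283 × 2329] = 66.5575 K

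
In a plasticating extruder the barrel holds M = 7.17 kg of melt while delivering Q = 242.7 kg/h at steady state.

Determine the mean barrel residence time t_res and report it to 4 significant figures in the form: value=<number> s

Convert throughput: Q = 242.7 kg/h = 242.7/3600 = 0.0674167 kg/s
Mean residence time: t_res = M/Q_s = 7.17 kg / 0.0674167 kg/s = 106.354 s

value=106.4 s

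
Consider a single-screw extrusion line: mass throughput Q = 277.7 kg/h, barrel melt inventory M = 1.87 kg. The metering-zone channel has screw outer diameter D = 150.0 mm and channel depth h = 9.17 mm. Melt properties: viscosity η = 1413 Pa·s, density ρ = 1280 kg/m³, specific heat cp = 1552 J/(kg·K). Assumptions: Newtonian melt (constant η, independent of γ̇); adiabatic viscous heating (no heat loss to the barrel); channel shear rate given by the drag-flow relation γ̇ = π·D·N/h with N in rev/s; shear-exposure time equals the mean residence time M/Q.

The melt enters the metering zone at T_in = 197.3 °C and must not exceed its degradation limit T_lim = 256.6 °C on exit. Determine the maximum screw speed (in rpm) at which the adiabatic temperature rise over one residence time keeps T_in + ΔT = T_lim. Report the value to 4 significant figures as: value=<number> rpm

value=68.47 rpm

Q_s = Q / 3600 = 277.7 / 3600 = 0.0771389 kg/s
t_res = M / Q_s = 1.87 / 0.0771389 = 24.242 s
Geometry in SI: D = 150.0 mm → 0.15 m, h = 9.17 mm → 0.00917 m
ΔT_a = T_lim − T_in = 256.6 °C − 197.3 °C = 59.3 K
Invert ΔT = ηγ̇²t_res/(ρcp) for γ̇: γ̇_max² = ΔT_a ρ cp / (η t_res) = 59.3·1280·1552 / (1413·24.242) = 3439.11 s⁻²
Take the square root: γ̇_max = √(3439.11) = 58.6439 s⁻¹
Solve γ̇ = πDN/h for N: N_max = γ̇_max·h/(π·D) = 58.6439 × 0.00917 / (π × 0.15) = 1.14117 rev/s = 68.4703 rpm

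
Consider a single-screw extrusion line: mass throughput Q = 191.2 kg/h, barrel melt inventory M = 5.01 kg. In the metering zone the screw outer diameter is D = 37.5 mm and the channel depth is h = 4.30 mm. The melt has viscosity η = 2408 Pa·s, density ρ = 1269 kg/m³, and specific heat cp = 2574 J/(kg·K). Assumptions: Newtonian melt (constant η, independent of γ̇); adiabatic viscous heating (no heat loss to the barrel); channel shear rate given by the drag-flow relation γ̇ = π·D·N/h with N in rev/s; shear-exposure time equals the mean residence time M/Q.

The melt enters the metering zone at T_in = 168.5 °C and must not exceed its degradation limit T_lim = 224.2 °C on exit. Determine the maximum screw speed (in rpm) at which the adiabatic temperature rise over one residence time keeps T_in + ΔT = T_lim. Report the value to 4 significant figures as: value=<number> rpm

value=61.98 rpm

Q_s = Q / 3600 = 191.2 / 3600 = 0.0531111 kg/s
Mean residence time: t_res = M/Q_s = 5.01 kg / 0.0531111 kg/s = 94.3305 s
D = 37.5 mm = 0.0375 m;  h = 4.30 mm = 0.0043 m
Allowable rise: ΔT_a = T_lim − T_in = 224.2 − 168.5 = 55.7 K
Invert ΔT = ηγ̇²t_res/(ρcp) for γ̇: γ̇_max² = ΔT_a ρ cp / (η t_res) = 55.7·1269·2574 / (2408·94.3305) = 800.971 s⁻²
γ̇_max = √800.971 = 28.3014 s⁻¹
N_max = γ̇_max·h / (π·D) = 28.3014 · 0.0043 / (π · 0.0375) = 1.03299 rev/s = 61.9793 rpm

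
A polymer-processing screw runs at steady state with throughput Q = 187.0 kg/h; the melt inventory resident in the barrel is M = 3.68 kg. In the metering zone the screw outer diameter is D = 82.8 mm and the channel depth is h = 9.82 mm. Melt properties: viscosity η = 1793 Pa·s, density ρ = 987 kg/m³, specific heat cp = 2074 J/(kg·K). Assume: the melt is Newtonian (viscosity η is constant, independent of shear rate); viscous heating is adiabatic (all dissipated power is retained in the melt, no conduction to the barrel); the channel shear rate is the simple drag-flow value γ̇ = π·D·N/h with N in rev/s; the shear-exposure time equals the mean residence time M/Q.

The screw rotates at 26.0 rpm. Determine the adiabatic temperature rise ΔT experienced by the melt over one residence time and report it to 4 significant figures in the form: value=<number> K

Throughput in SI: Q_s = 187.0 kg/h ÷ 3600 s/h = 0.0519444 kg/s
Mean residence time: t_res = M/Q_s = 3.68 kg / 0.0519444 kg/s = 70.8449 s
Geometry in metres: D = 82.8 mm → 0.0828 m, h = 9.82 mm → 0.00982 m; screw speed N = 26.0 rpm = 0.433333 rev/s
γ̇ = π D N / h = (π)(0.0828)(0.433333) / 0.00982 = 11.4787 s⁻¹
Adiabatic rise: ΔT = η γ̇² t_res / (ρ cp) = 1793·(11.4787)²·70.8449 / (987·2074) = 8.17607 K

value=8.176 K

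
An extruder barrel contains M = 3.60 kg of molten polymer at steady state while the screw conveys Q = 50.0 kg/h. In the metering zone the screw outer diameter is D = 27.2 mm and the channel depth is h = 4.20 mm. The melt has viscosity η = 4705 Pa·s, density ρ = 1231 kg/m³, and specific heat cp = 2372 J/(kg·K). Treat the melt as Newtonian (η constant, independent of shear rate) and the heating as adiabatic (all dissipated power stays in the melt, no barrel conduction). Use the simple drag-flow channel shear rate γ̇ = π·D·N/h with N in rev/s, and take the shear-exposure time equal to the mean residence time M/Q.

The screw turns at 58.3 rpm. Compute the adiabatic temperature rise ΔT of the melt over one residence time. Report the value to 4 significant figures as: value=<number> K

Q_s = Q / 3600 = 50.0 / 3600 = 0.0138889 kg/s
Mean residence time: t_res = M/Q_s = 3.60 kg / 0.0138889 kg/s = 259.2 s
D = 27.2 mm = 0.0272 m;  h = 4.20 mm = 0.0042 m;  N = 58.3 rpm / 60 = 0.971667 rev/s
γ̇ = π D N / h = (π)(0.0272)(0.971667) / 0.0042 = 19.7691 s⁻¹
ΔT = η·γ̇²·t_res / (ρ·cp) = 4705 · (19.7691)² · 259.2 / (1231 · 2372) = 163.228 K

value=163.2 K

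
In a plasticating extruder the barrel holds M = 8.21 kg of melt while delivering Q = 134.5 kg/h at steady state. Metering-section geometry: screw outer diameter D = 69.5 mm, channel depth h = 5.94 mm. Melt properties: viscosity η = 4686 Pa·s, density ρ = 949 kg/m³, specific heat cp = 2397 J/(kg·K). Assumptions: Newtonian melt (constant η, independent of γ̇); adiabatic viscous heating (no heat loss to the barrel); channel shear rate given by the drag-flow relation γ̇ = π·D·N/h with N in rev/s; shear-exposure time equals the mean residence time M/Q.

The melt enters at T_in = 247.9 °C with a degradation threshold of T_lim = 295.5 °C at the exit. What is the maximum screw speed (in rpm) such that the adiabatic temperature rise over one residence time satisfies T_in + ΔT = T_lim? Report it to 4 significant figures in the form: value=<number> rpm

value=16.74 rpm

Q_s = Q / 3600 = 134.5 / 3600 = 0.0373611 kg/s
t_res = M / Q_s = 8.21 ÷ 0.0373611 = 219.747 s
D = 69.5 mm = 0.0695 m;  h = 5.94 mm = 0.00594 m
ΔT_a = T_lim − T_in = 295.5 − 247.9 = 47.6 K
γ̇_max² = ΔT_a·ρ·cp/(η·t_res) = 47.6·949·2397/(4686·219.747) = 105.152 s⁻²
γ̇_max = sqrt(105.152) = 10.2543 s⁻¹
N_max = γ̇_max·h / (π·D) = 10.2543 · 0.00594 / (π · 0.0695) = 0.278971 rev/s = 16.7383 rpm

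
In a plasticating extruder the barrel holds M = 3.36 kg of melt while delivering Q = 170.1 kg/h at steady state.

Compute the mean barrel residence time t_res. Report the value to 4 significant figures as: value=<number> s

value=71.11 s

Throughput in SI: Q_s = 170.1 kg/h ÷ 3600 s/h = 0.04725 kg/s
t_res = M / Q_s = 3.36 ÷ 0.04725 = 71.1111 s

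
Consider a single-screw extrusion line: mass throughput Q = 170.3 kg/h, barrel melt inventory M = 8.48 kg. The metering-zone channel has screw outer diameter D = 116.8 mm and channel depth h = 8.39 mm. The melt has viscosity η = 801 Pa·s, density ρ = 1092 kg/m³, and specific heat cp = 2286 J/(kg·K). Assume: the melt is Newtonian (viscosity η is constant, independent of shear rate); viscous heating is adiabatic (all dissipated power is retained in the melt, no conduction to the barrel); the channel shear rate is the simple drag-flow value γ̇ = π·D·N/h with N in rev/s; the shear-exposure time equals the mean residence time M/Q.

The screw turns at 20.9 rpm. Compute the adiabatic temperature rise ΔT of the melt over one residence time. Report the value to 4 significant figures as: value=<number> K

value=13.35 K

Convert throughput: Q = 170.3 kg/h = 170.3/3600 = 0.0473056 kg/s
t_res = M / Q_s = 8.48 ÷ 0.0473056 = 179.26 s
Convert to SI: D = 0.1168 m, h = 0.00839 m, N = 20.9/60 = 0.348333 rev/s
Shear rate: γ̇ = πDN/h = π·0.1168·0.348333/0.00839 = 15.2344 s⁻¹
ΔT = η·γ̇²·t_res / (ρ·cp) = 801 · (15.2344)² · 179.26 / (1092 · 2286) = 13.3496 K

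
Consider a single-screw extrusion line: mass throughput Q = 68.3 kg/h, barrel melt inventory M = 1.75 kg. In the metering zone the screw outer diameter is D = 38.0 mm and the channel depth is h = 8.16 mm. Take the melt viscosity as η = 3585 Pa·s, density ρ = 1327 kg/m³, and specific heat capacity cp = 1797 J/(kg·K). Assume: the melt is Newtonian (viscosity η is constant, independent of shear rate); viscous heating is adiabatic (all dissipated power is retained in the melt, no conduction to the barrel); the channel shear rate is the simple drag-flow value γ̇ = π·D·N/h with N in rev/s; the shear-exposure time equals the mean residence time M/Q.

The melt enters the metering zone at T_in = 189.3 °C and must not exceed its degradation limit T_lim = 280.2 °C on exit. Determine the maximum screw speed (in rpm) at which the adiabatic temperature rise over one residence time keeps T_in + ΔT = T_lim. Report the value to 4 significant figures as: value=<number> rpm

value=105.0 rpm

Q_s = Q / 3600 = 68.3 / 3600 = 0.0189722 kg/s
t_res = M / Q_s = 1.75 ÷ 0.0189722 = 92.2401 s
Convert to metres: D = 0.038 m, h = 0.00816 m
ΔT_a = T_lim − T_in = 280.2 °C − 189.3 °C = 90.9 K
γ̇_max² = ΔT_a·ρ·cp/(η·t_res) = 90.9·1327·1797/(3585·92.2401) = 655.502 s⁻²
γ̇_max = √655.502 = 25.6028 s⁻¹
N_max = γ̇_max·h / (π·D) = 25.6028 · 0.00816 / (π · 0.038) = 1.75002 rev/s = 105.001 rpm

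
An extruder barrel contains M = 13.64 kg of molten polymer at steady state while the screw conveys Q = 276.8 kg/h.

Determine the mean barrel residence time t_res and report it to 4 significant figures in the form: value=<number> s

value=177.4 s

Q_s = Q / 3600 = 276.8 / 3600 = 0.0768889 kg/s
t_res = M / Q_s = 13.64 / 0.0768889 = 177.399 s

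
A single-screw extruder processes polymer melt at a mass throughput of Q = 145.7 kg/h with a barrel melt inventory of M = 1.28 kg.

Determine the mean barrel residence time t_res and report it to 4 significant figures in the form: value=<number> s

Throughput in SI: Q_s = 145.7 kg/h ÷ 3600 s/h = 0.0404722 kg/s
Mean residence time: t_res = M/Q_s = 1.28 kg / 0.0404722 kg/s = 31.6266 s

value=31.63 s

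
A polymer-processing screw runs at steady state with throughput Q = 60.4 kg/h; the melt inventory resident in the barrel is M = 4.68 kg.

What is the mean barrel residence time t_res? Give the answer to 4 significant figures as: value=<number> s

value=278.9 s

Throughput in SI: Q_s = 60.4 kg/h ÷ 3600 s/h = 0.0167778 kg/s
t_res = M / Q_s = 4.68 ÷ 0.0167778 = 278.94 s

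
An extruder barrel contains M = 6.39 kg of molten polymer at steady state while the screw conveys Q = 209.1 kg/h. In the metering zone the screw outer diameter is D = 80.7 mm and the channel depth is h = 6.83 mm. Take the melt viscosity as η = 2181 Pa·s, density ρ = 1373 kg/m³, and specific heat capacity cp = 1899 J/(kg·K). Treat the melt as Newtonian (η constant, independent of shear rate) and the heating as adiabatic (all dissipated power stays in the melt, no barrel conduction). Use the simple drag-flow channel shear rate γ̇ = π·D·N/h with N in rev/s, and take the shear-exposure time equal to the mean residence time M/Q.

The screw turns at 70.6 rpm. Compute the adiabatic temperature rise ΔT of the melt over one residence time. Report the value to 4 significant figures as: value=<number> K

value=175.6 K

Throughput in SI: Q_s = 209.1 kg/h ÷ 3600 s/h = 0.0580833 kg/s
t_res = M / Q_s = 6.39 / 0.0580833 = 110.014 s
Geometry in metres: D = 80.7 mm → 0.0807 m, h = 6.83 mm → 0.00683 m; screw speed N = 70.6 rpm = 1.17667 rev/s
Shear rate: γ̇ = πDN/h = π·0.0807·1.17667/0.00683 = 43.6773 s⁻¹
ΔT = η·γ̇²·t_res/(ρ·cp) = [2181 × 43.6773² × 110.014] / [1373 × 1899] = 175.558 K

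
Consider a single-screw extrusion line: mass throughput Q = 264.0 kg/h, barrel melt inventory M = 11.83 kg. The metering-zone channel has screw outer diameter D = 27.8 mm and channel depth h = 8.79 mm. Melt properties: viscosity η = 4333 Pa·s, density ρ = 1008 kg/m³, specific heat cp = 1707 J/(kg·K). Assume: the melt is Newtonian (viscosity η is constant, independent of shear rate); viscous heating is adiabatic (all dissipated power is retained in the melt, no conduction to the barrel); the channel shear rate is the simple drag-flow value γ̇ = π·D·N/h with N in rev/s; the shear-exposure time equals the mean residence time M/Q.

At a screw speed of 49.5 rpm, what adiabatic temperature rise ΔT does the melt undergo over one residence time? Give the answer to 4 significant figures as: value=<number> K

value=27.30 K

Convert throughput: Q = 264.0 kg/h = 264.0/3600 = 0.0733333 kg/s
t_res = M / Q_s = 11.83 / 0.0733333 = 161.318 s
D = 27.8 mm = 0.0278 m;  h = 8.79 mm = 0.00879 m;  N = 49.5 rpm / 60 = 0.825 rev/s
Shear rate: γ̇ = πDN/h = π·0.0278·0.825/0.00879 = 8.19709 s⁻¹
Adiabatic rise: ΔT = η γ̇² t_res / (ρ cp) = 4333·(8.19709)²·161.318 / (1008·1707) = 27.2959 K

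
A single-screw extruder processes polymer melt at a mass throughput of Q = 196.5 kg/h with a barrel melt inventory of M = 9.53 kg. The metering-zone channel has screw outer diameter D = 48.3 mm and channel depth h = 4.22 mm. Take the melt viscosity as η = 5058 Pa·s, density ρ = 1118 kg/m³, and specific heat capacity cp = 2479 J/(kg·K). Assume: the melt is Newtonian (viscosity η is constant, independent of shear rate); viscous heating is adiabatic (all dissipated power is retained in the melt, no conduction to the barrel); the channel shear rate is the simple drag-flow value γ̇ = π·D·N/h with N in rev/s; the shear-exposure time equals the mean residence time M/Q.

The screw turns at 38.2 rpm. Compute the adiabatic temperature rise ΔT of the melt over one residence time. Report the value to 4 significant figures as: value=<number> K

value=167.0 K

Throughput in SI: Q_s = 196.5 kg/h ÷ 3600 s/h = 0.0545833 kg/s
t_res = M / Q_s = 9.53 ÷ 0.0545833 = 174.595 s
D = 48.3 mm = 0.0483 m;  h = 4.22 mm = 0.00422 m;  N = 38.2 rpm / 60 = 0.636667 rev/s
γ̇ = π D N / h = (π)(0.0483)(0.636667) / 0.00422 = 22.8927 s⁻¹
ΔT = η·γ̇²·t_res/(ρ·cp) = [5058 × 22.8927² × 174.595] / [1118 × 2479] = 166.989 K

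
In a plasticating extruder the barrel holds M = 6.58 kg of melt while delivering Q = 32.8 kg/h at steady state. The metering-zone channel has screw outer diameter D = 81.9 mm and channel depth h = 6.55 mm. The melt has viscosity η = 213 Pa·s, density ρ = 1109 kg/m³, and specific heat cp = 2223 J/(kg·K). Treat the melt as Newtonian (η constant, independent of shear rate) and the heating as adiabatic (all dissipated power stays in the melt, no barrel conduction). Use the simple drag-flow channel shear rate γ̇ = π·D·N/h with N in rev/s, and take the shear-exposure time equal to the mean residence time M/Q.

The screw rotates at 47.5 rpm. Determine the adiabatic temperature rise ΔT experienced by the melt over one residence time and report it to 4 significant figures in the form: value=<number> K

Convert throughput: Q = 32.8 kg/h = 32.8/3600 = 0.00911111 kg/s
t_res = M / Q_s = 6.58 / 0.00911111 = 722.195 s
D = 81.9 mm = 0.0819 m;  h = 6.55 mm = 0.00655 m;  N = 47.5 rpm / 60 = 0.791667 rev/s
γ̇ = π D N / h = (π)(0.0819)(0.791667) / 0.00655 = 31.0982 s⁻¹
Adiabatic rise: ΔT = η γ̇² t_res / (ρ cp) = 213·(31.0982)²·722.195 / (1109·2223) = 60.3438 K

value=60.34 K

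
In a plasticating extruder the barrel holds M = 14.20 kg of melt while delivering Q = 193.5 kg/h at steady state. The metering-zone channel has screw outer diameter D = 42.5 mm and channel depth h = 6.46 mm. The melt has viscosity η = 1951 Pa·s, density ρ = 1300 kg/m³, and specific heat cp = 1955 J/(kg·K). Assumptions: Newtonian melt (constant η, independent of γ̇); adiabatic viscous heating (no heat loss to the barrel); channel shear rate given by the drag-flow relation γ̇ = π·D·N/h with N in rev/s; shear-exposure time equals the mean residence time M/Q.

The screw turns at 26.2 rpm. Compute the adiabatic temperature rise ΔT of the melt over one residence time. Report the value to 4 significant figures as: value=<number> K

Q_s = Q / 3600 = 193.5 / 3600 = 0.05375 kg/s
t_res = M / Q_s = 14.20 / 0.05375 = 264.186 s
D = 42.5 mm = 0.0425 m;  h = 6.46 mm = 0.00646 m;  N = 26.2 rpm / 60 = 0.436667 rev/s
Shear rate: γ̇ = πDN/h = π·0.0425·0.436667/0.00646 = 9.02519 s⁻¹
Adiabatic rise: ΔT = η γ̇² t_res / (ρ cp) = 1951·(9.02519)²·264.186 / (1300·1955) = 16.5192 K

value=16.52 K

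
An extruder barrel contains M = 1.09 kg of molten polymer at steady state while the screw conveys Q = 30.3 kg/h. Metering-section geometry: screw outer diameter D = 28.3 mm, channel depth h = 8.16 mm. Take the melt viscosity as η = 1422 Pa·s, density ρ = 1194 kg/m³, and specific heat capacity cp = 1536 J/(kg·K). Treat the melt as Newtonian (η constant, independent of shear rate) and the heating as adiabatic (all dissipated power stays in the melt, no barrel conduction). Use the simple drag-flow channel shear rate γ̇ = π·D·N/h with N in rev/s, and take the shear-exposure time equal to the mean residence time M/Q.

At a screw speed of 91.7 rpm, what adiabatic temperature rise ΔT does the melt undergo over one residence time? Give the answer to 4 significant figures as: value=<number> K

Throughput in SI: Q_s = 30.3 kg/h ÷ 3600 s/h = 0.00841667 kg/s
t_res = M / Q_s = 1.09 / 0.00841667 = 129.505 s
D = 28.3 mm = 0.0283 m;  h = 8.16 mm = 0.00816 m;  N = 91.7 rpm / 60 = 1.52833 rev/s
Shear rate: γ̇ = πDN/h = π·0.0283·1.52833/0.00816 = 16.6519 s⁻¹
ΔT = η·γ̇²·t_res / (ρ·cp) = 1422 · (16.6519)² · 129.505 / (1194 · 1536) = 27.8432 K

value=27.84 K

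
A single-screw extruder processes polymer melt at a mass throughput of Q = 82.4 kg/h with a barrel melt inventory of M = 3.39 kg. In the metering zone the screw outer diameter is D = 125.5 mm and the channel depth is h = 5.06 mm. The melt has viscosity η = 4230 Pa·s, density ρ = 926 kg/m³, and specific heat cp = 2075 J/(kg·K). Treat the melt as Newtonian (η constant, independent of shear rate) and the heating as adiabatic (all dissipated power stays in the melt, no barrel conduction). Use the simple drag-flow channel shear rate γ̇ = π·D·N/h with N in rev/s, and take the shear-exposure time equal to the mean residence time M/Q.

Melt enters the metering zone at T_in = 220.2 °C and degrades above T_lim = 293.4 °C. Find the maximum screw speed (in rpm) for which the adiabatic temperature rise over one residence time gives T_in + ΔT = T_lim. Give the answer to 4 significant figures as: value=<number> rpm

Convert throughput: Q = 82.4 kg/h = 82.4/3600 = 0.0228889 kg/s
Mean residence time: t_res = M/Q_s = 3.39 kg / 0.0228889 kg/s = 148.107 s
Convert to metres: D = 0.1255 m, h = 0.00506 m
ΔT_a = T_lim − T_in = 293.4 °C − 220.2 °C = 73.2 K
Invert ΔT = ηγ̇²t_res/(ρcp) for γ̇: γ̇_max² = ΔT_a ρ cp / (η t_res) = 73.2·926·2075 / (4230·148.107) = 224.504 s⁻²
γ̇_max = sqrt(224.504) = 14.9835 s⁻¹
N_max = γ̇_max h / (πD) = 14.9835·0.00506/(π·0.1255) = 0.192296 rev/s → ×60 = 11.5377 rpm

value=11.54 rpm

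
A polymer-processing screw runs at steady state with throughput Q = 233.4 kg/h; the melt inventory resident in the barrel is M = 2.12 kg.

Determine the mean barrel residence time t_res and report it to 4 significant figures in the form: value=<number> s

Convert throughput: Q = 233.4 kg/h = 233.4/3600 = 0.0648333 kg/s
Mean residence time: t_res = M/Q_s = 2.12 kg / 0.0648333 kg/s = 32.6992 s

value=32.70 s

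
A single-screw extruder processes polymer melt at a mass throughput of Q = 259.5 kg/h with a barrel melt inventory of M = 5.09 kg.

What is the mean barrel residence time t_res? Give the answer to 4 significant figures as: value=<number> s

Q_s = Q / 3600 = 259.5 / 3600 = 0.0720833 kg/s
t_res = M / Q_s = 5.09 / 0.0720833 = 70.6127 s

value=70.61 s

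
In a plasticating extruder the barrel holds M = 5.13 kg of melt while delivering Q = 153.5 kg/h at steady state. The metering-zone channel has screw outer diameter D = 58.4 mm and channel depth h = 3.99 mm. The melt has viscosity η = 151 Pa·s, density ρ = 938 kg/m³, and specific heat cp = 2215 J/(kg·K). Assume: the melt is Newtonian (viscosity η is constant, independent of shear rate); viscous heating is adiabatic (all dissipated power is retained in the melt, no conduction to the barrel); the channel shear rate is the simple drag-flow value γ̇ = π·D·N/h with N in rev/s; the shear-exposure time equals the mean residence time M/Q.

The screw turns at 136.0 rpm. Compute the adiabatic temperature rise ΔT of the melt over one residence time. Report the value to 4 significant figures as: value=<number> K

value=94.99 K

Convert throughput: Q = 153.5 kg/h = 153.5/3600 = 0.0426389 kg/s
t_res = M / Q_s = 5.13 / 0.0426389 = 120.313 s
Geometry in metres: D = 58.4 mm → 0.0584 m, h = 3.99 mm → 0.00399 m; screw speed N = 136.0 rpm = 2.26667 rev/s
γ̇ = π·D·N / h = π · 0.0584 · 2.26667 / 0.00399 = 104.226 s⁻¹
ΔT = η·γ̇²·t_res/(ρ·cp) = [151 × 104.226² × 120.313] / [938 × 2215] = 94.9876 K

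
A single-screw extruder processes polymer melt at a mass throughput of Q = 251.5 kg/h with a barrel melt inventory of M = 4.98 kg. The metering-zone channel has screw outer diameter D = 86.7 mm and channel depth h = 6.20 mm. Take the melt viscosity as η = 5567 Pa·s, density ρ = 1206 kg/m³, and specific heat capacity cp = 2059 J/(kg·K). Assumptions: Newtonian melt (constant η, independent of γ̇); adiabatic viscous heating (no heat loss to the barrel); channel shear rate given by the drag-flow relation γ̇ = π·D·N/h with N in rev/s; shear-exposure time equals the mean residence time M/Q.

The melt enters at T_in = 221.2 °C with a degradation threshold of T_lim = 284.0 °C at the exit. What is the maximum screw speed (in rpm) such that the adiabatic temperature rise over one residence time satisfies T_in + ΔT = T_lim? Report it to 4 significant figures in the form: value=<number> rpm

Throughput in SI: Q_s = 251.5 kg/h ÷ 3600 s/h = 0.0698611 kg/s
t_res = M / Q_s = 4.98 ÷ 0.0698611 = 71.2843 s
D = 86.7 mm = 0.0867 m;  h = 6.20 mm = 0.0062 m
ΔT_a = T_lim − T_in = 284.0 °C − 221.2 °C = 62.8 K
Invert ΔT = ηγ̇²t_res/(ρcp) for γ̇: γ̇_max² = ΔT_a ρ cp / (η t_res) = 62.8·1206·2059 / (5567·71.2843) = 392.96 s⁻²
γ̇_max = √392.96 = 19.8232 s⁻¹
N_max = γ̇_max h / (πD) = 19.8232·0.0062/(π·0.0867) = 0.451229 rev/s → ×60 = 27.0737 rpm

value=27.07 rpm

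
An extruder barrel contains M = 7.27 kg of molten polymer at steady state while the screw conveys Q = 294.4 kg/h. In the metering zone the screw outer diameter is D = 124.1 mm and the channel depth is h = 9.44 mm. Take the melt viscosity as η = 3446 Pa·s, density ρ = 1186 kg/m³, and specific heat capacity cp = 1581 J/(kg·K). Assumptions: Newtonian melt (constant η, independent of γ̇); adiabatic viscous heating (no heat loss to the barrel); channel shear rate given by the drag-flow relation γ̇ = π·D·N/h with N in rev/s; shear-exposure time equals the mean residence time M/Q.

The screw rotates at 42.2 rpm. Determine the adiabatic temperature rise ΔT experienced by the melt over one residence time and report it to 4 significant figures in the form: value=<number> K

value=137.9 K

Convert throughput: Q = 294.4 kg/h = 294.4/3600 = 0.0817778 kg/s
t_res = M / Q_s = 7.27 / 0.0817778 = 88.8995 s
D = 124.1 mm = 0.1241 m;  h = 9.44 mm = 0.00944 m;  N = 42.2 rpm / 60 = 0.703333 rev/s
γ̇ = π D N / h = (π)(0.1241)(0.703333) / 0.00944 = 29.0476 s⁻¹
Adiabatic rise: ΔT = η γ̇² t_res / (ρ cp) = 3446·(29.0476)²·88.8995 / (1186·1581) = 137.854 K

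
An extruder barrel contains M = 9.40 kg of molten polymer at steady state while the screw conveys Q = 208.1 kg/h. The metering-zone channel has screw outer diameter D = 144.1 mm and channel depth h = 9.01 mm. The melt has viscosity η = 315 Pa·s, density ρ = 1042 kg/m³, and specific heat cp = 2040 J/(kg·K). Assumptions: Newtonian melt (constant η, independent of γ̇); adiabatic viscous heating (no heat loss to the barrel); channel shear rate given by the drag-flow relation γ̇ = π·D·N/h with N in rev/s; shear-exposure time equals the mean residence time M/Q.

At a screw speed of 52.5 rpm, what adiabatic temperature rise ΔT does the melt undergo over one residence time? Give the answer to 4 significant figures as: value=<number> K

value=46.58 K

Q_s = Q / 3600 = 208.1 / 3600 = 0.0578056 kg/s
Mean residence time: t_res = M/Q_s = 9.40 kg / 0.0578056 kg/s = 162.614 s
Convert to SI: D = 0.1441 m, h = 0.00901 m, N = 52.5/60 = 0.875 rev/s
γ̇ = π D N / h = (π)(0.1441)(0.875) / 0.00901 = 43.964 s⁻¹
Adiabatic rise: ΔT = η γ̇² t_res / (ρ cp) = 315·(43.964)²·162.614 / (1042·2040) = 46.5763 K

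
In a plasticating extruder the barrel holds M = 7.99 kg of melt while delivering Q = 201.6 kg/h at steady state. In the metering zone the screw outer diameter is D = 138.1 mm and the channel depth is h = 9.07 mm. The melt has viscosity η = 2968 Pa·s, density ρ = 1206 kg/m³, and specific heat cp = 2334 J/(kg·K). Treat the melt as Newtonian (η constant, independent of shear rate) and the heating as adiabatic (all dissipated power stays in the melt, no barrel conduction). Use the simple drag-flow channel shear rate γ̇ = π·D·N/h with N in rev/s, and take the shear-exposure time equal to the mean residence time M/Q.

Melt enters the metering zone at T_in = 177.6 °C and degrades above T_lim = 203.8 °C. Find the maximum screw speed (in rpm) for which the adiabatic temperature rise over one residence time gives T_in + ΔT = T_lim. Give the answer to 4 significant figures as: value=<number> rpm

value=16.55 rpm

Convert throughput: Q = 201.6 kg/h = 201.6/3600 = 0.056 kg/s
t_res = M / Q_s = 7.99 ÷ 0.056 = 142.679 s
Geometry in SI: D = 138.1 mm → 0.1381 m, h = 9.07 mm → 0.00907 m
ΔT_a = T_lim − T_in = 203.8 °C − 177.6 °C = 26.2 K
Invert ΔT = ηγ̇²t_res/(ρcp) for γ̇: γ̇_max² = ΔT_a ρ cp / (η t_res) = 26.2·1206·2334 / (2968·142.679) = 174.151 s⁻²
γ̇_max = √174.151 = 13.1966 s⁻¹
Solve γ̇ = πDN/h for N: N_max = γ̇_max·h/(π·D) = 13.1966 × 0.00907 / (π × 0.1381) = 0.275884 rev/s = 16.5531 rpm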